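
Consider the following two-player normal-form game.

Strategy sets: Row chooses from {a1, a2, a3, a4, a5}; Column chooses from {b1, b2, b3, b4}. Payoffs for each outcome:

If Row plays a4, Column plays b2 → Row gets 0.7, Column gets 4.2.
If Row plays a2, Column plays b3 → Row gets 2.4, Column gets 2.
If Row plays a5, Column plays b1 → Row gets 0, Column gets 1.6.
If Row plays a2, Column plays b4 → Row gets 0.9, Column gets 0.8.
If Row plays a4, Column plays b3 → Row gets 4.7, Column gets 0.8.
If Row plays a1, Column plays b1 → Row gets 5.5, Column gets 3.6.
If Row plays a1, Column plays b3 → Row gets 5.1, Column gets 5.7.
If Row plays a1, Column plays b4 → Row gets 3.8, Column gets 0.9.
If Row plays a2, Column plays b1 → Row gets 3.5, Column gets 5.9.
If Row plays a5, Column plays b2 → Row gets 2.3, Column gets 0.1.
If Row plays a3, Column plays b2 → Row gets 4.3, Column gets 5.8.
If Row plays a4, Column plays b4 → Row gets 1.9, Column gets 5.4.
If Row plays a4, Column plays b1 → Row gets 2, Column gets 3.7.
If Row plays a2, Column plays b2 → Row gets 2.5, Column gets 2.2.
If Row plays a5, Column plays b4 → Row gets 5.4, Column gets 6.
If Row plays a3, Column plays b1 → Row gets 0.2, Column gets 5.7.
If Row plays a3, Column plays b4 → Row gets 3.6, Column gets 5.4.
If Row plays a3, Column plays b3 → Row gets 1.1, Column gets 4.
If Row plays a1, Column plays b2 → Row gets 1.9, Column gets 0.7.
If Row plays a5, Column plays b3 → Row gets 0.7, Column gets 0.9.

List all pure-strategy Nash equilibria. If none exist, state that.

(a1, b3) and (a3, b2) and (a5, b4)

(a1, b1): Column can switch to b3 (3.6 → 5.7). Not NE.
(a1, b2): Row can switch to a2 (1.9 → 2.5). Not NE.
(a1, b3): Row gets 5.1, best alternative 4.7; Column gets 5.7, best alternative 3.6. No profitable deviation — NE.
(a1, b4): Row can switch to a5 (3.8 → 5.4). Not NE.
(a2, b1): Row can switch to a1 (3.5 → 5.5). Not NE.
(a2, b2): Row can switch to a3 (2.5 → 4.3). Not NE.
(a2, b3): Row can switch to a1 (2.4 → 5.1). Not NE.
(a2, b4): Row can switch to a1 (0.9 → 3.8). Not NE.
(a3, b1): Row can switch to a1 (0.2 → 5.5). Not NE.
(a3, b2): Row gets 4.3, best alternative 2.5; Column gets 5.8, best alternative 5.7. No profitable deviation — NE.
(a5, b4): Row gets 5.4, best alternative 3.8; Column gets 6, best alternative 1.6. No profitable deviation — NE.
(The remaining 9 profiles each have a profitable deviation by the same check.)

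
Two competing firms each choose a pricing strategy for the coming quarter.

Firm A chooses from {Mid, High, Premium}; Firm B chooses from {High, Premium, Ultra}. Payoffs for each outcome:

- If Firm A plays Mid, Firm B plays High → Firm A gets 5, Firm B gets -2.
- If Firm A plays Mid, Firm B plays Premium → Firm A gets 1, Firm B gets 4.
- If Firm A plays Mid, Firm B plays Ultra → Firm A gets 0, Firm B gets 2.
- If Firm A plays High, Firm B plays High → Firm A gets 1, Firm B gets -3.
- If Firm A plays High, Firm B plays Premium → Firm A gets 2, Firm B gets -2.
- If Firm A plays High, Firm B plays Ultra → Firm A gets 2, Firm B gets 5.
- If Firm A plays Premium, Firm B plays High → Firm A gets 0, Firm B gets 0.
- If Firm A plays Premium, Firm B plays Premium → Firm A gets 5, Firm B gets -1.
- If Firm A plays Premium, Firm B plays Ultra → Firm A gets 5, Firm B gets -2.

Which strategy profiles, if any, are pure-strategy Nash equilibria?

(Mid, High): Firm B can switch to Premium (-2 → 4). Not NE.
(Mid, Premium): Firm A can switch to High (1 → 2). Not NE.
(Mid, Ultra): Firm A can switch to High (0 → 2). Not NE.
(High, High): Firm A can switch to Mid (1 → 5). Not NE.
(High, Premium): Firm A can switch to Premium (2 → 5). Not NE.
(High, Ultra): Firm A can switch to Premium (2 → 5). Not NE.
(Premium, High): Firm A can switch to Mid (0 → 5). Not NE.
(Premium, Premium): Firm B can switch to High (-1 → 0). Not NE.
(Premium, Ultra): Firm B can switch to High (-2 → 0). Not NE.

No pure-strategy Nash equilibrium.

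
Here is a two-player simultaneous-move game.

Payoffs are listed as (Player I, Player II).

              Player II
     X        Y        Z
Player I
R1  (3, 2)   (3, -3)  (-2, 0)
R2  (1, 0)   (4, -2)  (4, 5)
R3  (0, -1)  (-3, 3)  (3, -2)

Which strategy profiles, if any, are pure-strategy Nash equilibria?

For each player, find the best response to each opponent profile; mutual best responses are the pure NE.
Player I against X: payoffs 3, 1, 0 → best response R1.
Player I against Y: payoffs 3, 4, -3 → best response R2.
Player I against Z: payoffs -2, 4, 3 → best response R2.
Player II against R1: payoffs 2, -3, 0 → best response X.
Player II against R2: payoffs 0, -2, 5 → best response Z.
Player II against R3: payoffs -1, 3, -2 → best response Y.
Mutual best responses: (R1, X); (R2, Z).

The pure Nash equilibria are (R1, X), (R2, Z).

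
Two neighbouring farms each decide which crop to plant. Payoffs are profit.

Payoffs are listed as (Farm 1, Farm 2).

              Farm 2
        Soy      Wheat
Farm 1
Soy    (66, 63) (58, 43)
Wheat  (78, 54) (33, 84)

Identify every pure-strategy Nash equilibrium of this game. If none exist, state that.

Mark each player's best response to every combination of opponents' strategies; a profile where every player is best-responding is a pure Nash equilibrium.
Farm 1 against Soy: payoffs 66, 78 → best response Wheat.
Farm 1 against Wheat: payoffs 58, 33 → best response Soy.
Farm 2 against Soy: payoffs 63, 43 → best response Soy.
Farm 2 against Wheat: payoffs 54, 84 → best response Wheat.
No profile is a mutual best response for all players.

This game has no pure Nash equilibrium.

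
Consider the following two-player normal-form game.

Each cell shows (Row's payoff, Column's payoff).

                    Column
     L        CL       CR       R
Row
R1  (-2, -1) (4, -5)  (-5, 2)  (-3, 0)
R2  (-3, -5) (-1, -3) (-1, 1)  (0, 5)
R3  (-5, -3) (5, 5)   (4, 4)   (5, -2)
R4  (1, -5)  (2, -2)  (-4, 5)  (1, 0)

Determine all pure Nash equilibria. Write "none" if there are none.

Row against L: payoffs -2, -3, -5, 1 → best response R4.
Row against CL: payoffs 4, -1, 5, 2 → best response R3.
Row against CR: payoffs -5, -1, 4, -4 → best response R3.
Row against R: payoffs -3, 0, 5, 1 → best response R3.
Column against R1: payoffs -1, -5, 2, 0 → best response CR.
Column against R2: payoffs -5, -3, 1, 5 → best response R.
Column against R3: payoffs -3, 5, 4, -2 → best response CL.
Column against R4: payoffs -5, -2, 5, 0 → best response CR.
Mutual best responses: (R3, CL).

The unique pure-strategy Nash equilibrium is (R3, CL).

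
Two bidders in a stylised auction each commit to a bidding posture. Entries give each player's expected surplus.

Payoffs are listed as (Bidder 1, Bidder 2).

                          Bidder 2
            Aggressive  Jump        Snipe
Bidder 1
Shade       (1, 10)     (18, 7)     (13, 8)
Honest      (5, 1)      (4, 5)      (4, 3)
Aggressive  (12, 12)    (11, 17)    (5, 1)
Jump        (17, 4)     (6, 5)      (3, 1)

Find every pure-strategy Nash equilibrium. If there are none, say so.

none

Check each profile: it is a Nash equilibrium iff no player can strictly gain by switching unilaterally.
(Shade, Aggressive): Bidder 1 can switch to Honest (1 → 5). Not NE.
(Shade, Jump): Bidder 2 can switch to Aggressive (7 → 10). Not NE.
(Shade, Snipe): Bidder 2 can switch to Aggressive (8 → 10). Not NE.
(Honest, Aggressive): Bidder 1 can switch to Aggressive (5 → 12). Not NE.
(Honest, Jump): Bidder 1 can switch to Shade (4 → 18). Not NE.
(Honest, Snipe): Bidder 1 can switch to Shade (4 → 13). Not NE.
(Aggressive, Aggressive): Bidder 1 can switch to Jump (12 → 17). Not NE.
(Aggressive, Jump): Bidder 1 can switch to Shade (11 → 18). Not NE.
(The remaining 4 profiles each have a profitable deviation by the same check.)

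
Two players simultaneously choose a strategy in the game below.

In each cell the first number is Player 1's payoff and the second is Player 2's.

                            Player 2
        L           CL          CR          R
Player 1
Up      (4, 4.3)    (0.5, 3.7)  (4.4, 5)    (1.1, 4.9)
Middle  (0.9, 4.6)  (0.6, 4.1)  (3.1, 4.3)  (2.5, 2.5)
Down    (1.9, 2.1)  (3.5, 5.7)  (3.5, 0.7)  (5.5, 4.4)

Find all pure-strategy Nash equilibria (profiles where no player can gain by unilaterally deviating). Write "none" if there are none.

The pure Nash equilibria are (Up, CR) and (Down, CL).

Mark each player's best response to every combination of opponents' strategies; a profile where every player is best-responding is a pure Nash equilibrium.
Player 1 against L: payoffs 4, 0.9, 1.9 → best response Up.
Player 1 against CL: payoffs 0.5, 0.6, 3.5 → best response Down.
Player 1 against CR: payoffs 4.4, 3.1, 3.5 → best response Up.
Player 1 against R: payoffs 1.1, 2.5, 5.5 → best response Down.
Player 2 against Up: payoffs 4.3, 3.7, 5, 4.9 → best response CR.
Player 2 against Middle: payoffs 4.6, 4.1, 4.3, 2.5 → best response L.
Player 2 against Down: payoffs 2.1, 5.7, 0.7, 4.4 → best response CL.
Mutual best responses: (Up, CR); (Down, CL).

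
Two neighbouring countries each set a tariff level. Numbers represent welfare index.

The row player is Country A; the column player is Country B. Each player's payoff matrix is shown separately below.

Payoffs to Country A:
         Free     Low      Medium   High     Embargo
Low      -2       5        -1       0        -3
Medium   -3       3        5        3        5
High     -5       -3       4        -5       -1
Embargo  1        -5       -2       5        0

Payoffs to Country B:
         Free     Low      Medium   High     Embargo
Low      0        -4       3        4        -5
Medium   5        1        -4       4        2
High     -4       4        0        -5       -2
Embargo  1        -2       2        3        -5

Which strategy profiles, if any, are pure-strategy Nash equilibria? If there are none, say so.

(Low, Free): Country A can switch to Embargo (-2 → 1). Not NE.
(Low, Low): Country B can switch to Free (-4 → 0). Not NE.
(Low, Medium): Country A can switch to Medium (-1 → 5). Not NE.
(Low, High): Country A can switch to Medium (0 → 3). Not NE.
(Low, Embargo): Country A can switch to Medium (-3 → 5). Not NE.
(Medium, Free): Country A can switch to Low (-3 → -2). Not NE.
(Medium, Low): Country A can switch to Low (3 → 5). Not NE.
(Medium, Medium): Country B can switch to Free (-4 → 5). Not NE.
(Medium, High): Country A can switch to Embargo (3 → 5). Not NE.
(Medium, Embargo): Country B can switch to Free (2 → 5). Not NE.
(High, Free): Country A can switch to Low (-5 → -2). Not NE.
(High, Low): Country A can switch to Low (-3 → 5). Not NE.
(Embargo, High): Country A gets 5, best alternative 3; Country B gets 3, best alternative 2. No profitable deviation — NE.
(The remaining 7 profiles each have a profitable deviation by the same check.)

Pure NE: (Embargo, High)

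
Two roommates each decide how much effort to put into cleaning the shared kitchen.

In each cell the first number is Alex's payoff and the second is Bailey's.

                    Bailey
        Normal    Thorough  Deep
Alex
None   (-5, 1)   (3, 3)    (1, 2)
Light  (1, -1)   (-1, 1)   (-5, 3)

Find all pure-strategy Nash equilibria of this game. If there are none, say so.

Pure NE: (None, Thorough)

Alex against Normal: payoffs -5, 1 → best response Light.
Alex against Thorough: payoffs 3, -1 → best response None.
Alex against Deep: payoffs 1, -5 → best response None.
Bailey against None: payoffs 1, 3, 2 → best response Thorough.
Bailey against Light: payoffs -1, 1, 3 → best response Deep.
Mutual best responses: (None, Thorough).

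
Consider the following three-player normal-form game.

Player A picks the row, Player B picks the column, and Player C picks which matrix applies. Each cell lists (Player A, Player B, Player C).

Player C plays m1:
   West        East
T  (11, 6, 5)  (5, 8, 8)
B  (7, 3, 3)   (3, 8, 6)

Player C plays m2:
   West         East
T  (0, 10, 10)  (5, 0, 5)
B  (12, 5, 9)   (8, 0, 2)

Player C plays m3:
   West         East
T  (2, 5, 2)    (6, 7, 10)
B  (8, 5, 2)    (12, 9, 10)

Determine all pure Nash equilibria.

The pure Nash equilibria are (B, West, m2); (B, East, m3).

Player A against (West, m1): payoffs 11, 7 → best response T.
Player A against (West, m2): payoffs 0, 12 → best response B.
Player A against (West, m3): payoffs 2, 8 → best response B.
Player A against (East, m1): payoffs 5, 3 → best response T.
Player A against (East, m2): payoffs 5, 8 → best response B.
Player A against (East, m3): payoffs 6, 12 → best response B.
Player B against (T, m1): payoffs 6, 8 → best response East.
Player B against (T, m2): payoffs 10, 0 → best response West.
Player B against (T, m3): payoffs 5, 7 → best response East.
Player B against (B, m1): payoffs 3, 8 → best response East.
Player B against (B, m2): payoffs 5, 0 → best response West.
Player B against (B, m3): payoffs 5, 9 → best response East.
Player C against (T, West): payoffs 5, 10, 2 → best response m2.
Player C against (T, East): payoffs 8, 5, 10 → best response m3.
Player C against (B, West): payoffs 3, 9, 2 → best response m2.
Player C against (B, East): payoffs 6, 2, 10 → best response m3.
Mutual best responses: (B, West, m2); (B, East, m3).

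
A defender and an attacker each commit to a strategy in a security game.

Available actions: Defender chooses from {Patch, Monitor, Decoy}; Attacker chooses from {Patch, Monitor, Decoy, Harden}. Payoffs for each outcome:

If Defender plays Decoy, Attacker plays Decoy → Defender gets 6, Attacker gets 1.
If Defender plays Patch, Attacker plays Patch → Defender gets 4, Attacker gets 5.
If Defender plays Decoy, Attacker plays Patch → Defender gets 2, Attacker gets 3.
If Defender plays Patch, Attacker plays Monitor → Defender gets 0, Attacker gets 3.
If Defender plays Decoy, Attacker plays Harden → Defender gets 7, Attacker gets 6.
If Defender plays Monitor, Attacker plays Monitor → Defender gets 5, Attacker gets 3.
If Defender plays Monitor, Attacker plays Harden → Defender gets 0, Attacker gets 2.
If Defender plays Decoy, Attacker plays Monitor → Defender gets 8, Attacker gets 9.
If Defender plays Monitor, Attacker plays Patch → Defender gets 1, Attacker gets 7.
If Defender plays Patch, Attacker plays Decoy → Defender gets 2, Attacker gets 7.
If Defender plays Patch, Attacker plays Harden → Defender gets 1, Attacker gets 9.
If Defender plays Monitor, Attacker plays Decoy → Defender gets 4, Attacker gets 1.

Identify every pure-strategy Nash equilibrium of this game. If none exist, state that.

(Decoy, Monitor)

Check each profile: it is a Nash equilibrium iff no player can strictly gain by switching unilaterally.
(Patch, Patch): Attacker can switch to Decoy (5 → 7). Not NE.
(Patch, Monitor): Defender can switch to Monitor (0 → 5). Not NE.
(Patch, Decoy): Defender can switch to Monitor (2 → 4). Not NE.
(Patch, Harden): Defender can switch to Decoy (1 → 7). Not NE.
(Monitor, Patch): Defender can switch to Patch (1 → 4). Not NE.
(Monitor, Monitor): Defender can switch to Decoy (5 → 8). Not NE.
(Monitor, Decoy): Defender can switch to Decoy (4 → 6). Not NE.
(Monitor, Harden): Defender can switch to Patch (0 → 1). Not NE.
(Decoy, Patch): Defender can switch to Patch (2 → 4). Not NE.
(Decoy, Monitor): Defender gets 8, best alternative 5; Attacker gets 9, best alternative 6. No profitable deviation — NE.
(Decoy, Decoy): Attacker can switch to Patch (1 → 3). Not NE.
(Decoy, Harden): Attacker can switch to Monitor (6 → 9). Not NE.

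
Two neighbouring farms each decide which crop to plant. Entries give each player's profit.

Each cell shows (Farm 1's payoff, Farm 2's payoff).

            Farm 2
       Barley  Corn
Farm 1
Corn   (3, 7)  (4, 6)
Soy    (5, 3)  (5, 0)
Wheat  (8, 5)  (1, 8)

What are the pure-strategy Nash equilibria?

(Corn, Barley): Farm 1 can switch to Soy (3 → 5). Not NE.
(Corn, Corn): Farm 1 can switch to Soy (4 → 5). Not NE.
(Soy, Barley): Farm 1 can switch to Wheat (5 → 8). Not NE.
(Soy, Corn): Farm 2 can switch to Barley (0 → 3). Not NE.
(Wheat, Barley): Farm 2 can switch to Corn (5 → 8). Not NE.
(Wheat, Corn): Farm 1 can switch to Corn (1 → 4). Not NE.

No pure-strategy Nash equilibrium.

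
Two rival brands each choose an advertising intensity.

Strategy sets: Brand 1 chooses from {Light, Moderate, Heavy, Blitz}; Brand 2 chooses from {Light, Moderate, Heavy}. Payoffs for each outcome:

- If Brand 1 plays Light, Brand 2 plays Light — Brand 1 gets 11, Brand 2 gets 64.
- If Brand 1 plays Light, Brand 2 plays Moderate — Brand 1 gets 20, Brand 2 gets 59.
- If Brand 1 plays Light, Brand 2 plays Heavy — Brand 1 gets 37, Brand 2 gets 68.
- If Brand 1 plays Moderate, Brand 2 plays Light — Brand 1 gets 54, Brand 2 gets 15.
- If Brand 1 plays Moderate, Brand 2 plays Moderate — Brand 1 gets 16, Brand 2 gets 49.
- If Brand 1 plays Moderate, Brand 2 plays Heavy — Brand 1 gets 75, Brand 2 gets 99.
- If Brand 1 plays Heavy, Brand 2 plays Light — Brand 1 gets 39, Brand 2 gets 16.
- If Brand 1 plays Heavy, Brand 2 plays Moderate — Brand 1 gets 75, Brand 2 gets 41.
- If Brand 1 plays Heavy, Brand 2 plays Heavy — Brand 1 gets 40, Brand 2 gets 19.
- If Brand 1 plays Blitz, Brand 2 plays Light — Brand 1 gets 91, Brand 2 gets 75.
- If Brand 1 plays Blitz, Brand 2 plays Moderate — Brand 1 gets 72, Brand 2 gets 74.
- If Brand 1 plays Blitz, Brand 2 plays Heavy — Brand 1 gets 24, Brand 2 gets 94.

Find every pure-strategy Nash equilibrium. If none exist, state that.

(Light, Light): Brand 1 can switch to Moderate (11 → 54). Not NE.
(Light, Moderate): Brand 1 can switch to Heavy (20 → 75). Not NE.
(Light, Heavy): Brand 1 can switch to Moderate (37 → 75). Not NE.
(Moderate, Light): Brand 1 can switch to Blitz (54 → 91). Not NE.
(Moderate, Moderate): Brand 1 can switch to Light (16 → 20). Not NE.
(Moderate, Heavy): Brand 1 gets 75, best alternative 40; Brand 2 gets 99, best alternative 49. No profitable deviation — NE.
(Heavy, Light): Brand 1 can switch to Moderate (39 → 54). Not NE.
(Heavy, Moderate): Brand 1 gets 75, best alternative 72; Brand 2 gets 41, best alternative 19. No profitable deviation — NE.
(Heavy, Heavy): Brand 1 can switch to Moderate (40 → 75). Not NE.
(Blitz, Light): Brand 2 can switch to Heavy (75 → 94). Not NE.
(The remaining 2 profiles each have a profitable deviation by the same check.)

The pure Nash equilibria are (Moderate, Heavy); (Heavy, Moderate).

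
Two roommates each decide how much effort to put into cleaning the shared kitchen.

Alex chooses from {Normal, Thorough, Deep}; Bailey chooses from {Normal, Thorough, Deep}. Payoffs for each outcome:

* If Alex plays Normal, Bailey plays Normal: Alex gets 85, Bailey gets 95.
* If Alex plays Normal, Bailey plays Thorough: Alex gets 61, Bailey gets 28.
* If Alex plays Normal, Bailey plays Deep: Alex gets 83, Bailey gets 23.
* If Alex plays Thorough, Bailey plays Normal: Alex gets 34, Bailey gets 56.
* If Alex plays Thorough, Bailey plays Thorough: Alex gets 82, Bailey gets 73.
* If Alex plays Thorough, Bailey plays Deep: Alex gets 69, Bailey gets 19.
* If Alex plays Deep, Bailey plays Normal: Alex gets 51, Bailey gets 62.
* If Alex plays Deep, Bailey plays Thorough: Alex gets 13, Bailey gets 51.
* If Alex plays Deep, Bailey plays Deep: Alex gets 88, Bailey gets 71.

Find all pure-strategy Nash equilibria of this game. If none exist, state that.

For each strategy profile, look for a profitable unilateral deviation.
(Normal, Normal): Alex gets 85, best alternative 51; Bailey gets 95, best alternative 28. No profitable deviation — NE.
(Normal, Thorough): Alex can switch to Thorough (61 → 82). Not NE.
(Normal, Deep): Alex can switch to Deep (83 → 88). Not NE.
(Thorough, Normal): Alex can switch to Normal (34 → 85). Not NE.
(Thorough, Thorough): Alex gets 82, best alternative 61; Bailey gets 73, best alternative 56. No profitable deviation — NE.
(Thorough, Deep): Alex can switch to Normal (69 → 83). Not NE.
(Deep, Normal): Alex can switch to Normal (51 → 85). Not NE.
(Deep, Thorough): Alex can switch to Normal (13 → 61). Not NE.
(Deep, Deep): Alex gets 88, best alternative 83; Bailey gets 71, best alternative 62. No profitable deviation — NE.

(Normal, Normal); (Thorough, Thorough); (Deep, Deep)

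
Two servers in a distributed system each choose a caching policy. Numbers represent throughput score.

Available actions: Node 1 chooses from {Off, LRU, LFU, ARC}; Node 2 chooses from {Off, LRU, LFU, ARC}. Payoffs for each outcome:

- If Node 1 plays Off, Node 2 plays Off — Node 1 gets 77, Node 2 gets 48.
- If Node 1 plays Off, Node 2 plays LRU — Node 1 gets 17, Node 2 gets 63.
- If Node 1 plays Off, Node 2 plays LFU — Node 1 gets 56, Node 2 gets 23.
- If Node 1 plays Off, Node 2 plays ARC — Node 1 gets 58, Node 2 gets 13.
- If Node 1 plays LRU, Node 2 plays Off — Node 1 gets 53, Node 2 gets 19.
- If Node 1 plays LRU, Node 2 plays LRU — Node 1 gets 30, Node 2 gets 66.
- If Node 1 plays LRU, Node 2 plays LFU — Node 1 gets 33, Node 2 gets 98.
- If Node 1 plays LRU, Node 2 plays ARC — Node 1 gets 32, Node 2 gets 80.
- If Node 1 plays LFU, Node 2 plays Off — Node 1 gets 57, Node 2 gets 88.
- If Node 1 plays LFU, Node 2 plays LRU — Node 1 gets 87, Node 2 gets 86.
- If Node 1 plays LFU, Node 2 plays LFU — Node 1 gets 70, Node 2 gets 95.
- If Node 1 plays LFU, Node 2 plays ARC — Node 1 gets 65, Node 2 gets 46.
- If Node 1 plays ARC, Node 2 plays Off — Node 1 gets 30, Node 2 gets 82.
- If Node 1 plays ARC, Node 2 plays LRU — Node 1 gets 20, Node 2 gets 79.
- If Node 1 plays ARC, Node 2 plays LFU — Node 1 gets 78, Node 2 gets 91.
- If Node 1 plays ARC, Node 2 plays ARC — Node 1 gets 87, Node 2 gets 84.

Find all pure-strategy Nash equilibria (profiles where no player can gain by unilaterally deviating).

Mark each player's best response to every combination of opponents' strategies; a profile where every player is best-responding is a pure Nash equilibrium.
Node 1 against Off: payoffs 77, 53, 57, 30 → best response Off.
Node 1 against LRU: payoffs 17, 30, 87, 20 → best response LFU.
Node 1 against LFU: payoffs 56, 33, 70, 78 → best response ARC.
Node 1 against ARC: payoffs 58, 32, 65, 87 → best response ARC.
Node 2 against Off: payoffs 48, 63, 23, 13 → best response LRU.
Node 2 against LRU: payoffs 19, 66, 98, 80 → best response LFU.
Node 2 against LFU: payoffs 88, 86, 95, 46 → best response LFU.
Node 2 against ARC: payoffs 82, 79, 91, 84 → best response LFU.
Mutual best responses: (ARC, LFU).

The unique pure-strategy Nash equilibrium is (ARC, LFU).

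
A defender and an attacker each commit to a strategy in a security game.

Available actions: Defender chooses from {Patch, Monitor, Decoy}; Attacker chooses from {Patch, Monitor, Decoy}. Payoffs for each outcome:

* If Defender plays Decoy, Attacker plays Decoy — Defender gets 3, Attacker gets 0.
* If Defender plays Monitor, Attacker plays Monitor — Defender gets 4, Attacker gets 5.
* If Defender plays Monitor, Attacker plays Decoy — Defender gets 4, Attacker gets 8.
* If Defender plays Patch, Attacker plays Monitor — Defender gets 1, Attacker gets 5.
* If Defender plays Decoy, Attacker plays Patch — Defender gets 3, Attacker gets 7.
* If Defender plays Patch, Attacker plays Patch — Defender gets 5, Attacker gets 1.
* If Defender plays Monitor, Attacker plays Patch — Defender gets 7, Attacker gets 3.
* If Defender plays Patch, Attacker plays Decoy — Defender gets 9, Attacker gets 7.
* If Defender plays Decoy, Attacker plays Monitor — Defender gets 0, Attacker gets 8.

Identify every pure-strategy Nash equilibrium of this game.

(Patch, Decoy)

(Patch, Patch): Defender can switch to Monitor (5 → 7). Not NE.
(Patch, Monitor): Defender can switch to Monitor (1 → 4). Not NE.
(Patch, Decoy): Defender gets 9, best alternative 4; Attacker gets 7, best alternative 5. No profitable deviation — NE.
(Monitor, Patch): Attacker can switch to Monitor (3 → 5). Not NE.
(Monitor, Monitor): Attacker can switch to Decoy (5 → 8). Not NE.
(Monitor, Decoy): Defender can switch to Patch (4 → 9). Not NE.
(Decoy, Patch): Defender can switch to Patch (3 → 5). Not NE.
(Decoy, Monitor): Defender can switch to Patch (0 → 1). Not NE.
(Decoy, Decoy): Defender can switch to Patch (3 → 9). Not NE.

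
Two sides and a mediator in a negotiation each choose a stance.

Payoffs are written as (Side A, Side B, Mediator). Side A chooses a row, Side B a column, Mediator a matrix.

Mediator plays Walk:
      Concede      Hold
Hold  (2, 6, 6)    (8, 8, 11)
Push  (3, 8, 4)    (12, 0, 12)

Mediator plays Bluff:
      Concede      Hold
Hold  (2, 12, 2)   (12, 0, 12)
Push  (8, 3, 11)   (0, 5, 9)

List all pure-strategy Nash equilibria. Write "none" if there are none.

(Hold, Concede, Walk): Side A can switch to Push (2 → 3). Not NE.
(Hold, Concede, Bluff): Side A can switch to Push (2 → 8). Not NE.
(Hold, Hold, Walk): Side A can switch to Push (8 → 12). Not NE.
(Hold, Hold, Bluff): Side B can switch to Concede (0 → 12). Not NE.
(Push, Concede, Walk): Mediator can switch to Bluff (4 → 11). Not NE.
(Push, Concede, Bluff): Side B can switch to Hold (3 → 5). Not NE.
(Push, Hold, Walk): Side B can switch to Concede (0 → 8). Not NE.
(Push, Hold, Bluff): Side A can switch to Hold (0 → 12). Not NE.

There is no pure-strategy Nash equilibrium.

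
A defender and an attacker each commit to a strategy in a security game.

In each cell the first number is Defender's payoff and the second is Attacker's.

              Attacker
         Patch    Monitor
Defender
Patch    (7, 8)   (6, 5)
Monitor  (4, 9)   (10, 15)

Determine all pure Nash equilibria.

(Patch, Patch) and (Monitor, Monitor)

For each strategy profile, look for a profitable unilateral deviation.
(Patch, Patch): Defender gets 7, best alternative 4; Attacker gets 8, best alternative 5. No profitable deviation — NE.
(Patch, Monitor): Defender can switch to Monitor (6 → 10). Not NE.
(Monitor, Patch): Defender can switch to Patch (4 → 7). Not NE.
(Monitor, Monitor): Defender gets 10, best alternative 6; Attacker gets 15, best alternative 9. No profitable deviation — NE.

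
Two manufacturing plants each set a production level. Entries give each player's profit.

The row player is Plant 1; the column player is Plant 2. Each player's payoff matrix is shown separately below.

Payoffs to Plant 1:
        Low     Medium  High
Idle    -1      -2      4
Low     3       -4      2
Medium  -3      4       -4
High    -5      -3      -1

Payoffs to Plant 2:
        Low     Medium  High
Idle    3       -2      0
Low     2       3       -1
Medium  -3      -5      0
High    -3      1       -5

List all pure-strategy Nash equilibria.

Mark each player's best response to every combination of opponents' strategies; a profile where every player is best-responding is a pure Nash equilibrium.
Plant 1 against Low: payoffs -1, 3, -3, -5 → best response Low.
Plant 1 against Medium: payoffs -2, -4, 4, -3 → best response Medium.
Plant 1 against High: payoffs 4, 2, -4, -1 → best response Idle.
Plant 2 against Idle: payoffs 3, -2, 0 → best response Low.
Plant 2 against Low: payoffs 2, 3, -1 → best response Medium.
Plant 2 against Medium: payoffs -3, -5, 0 → best response High.
Plant 2 against High: payoffs -3, 1, -5 → best response Medium.
No profile is a mutual best response for all players.

none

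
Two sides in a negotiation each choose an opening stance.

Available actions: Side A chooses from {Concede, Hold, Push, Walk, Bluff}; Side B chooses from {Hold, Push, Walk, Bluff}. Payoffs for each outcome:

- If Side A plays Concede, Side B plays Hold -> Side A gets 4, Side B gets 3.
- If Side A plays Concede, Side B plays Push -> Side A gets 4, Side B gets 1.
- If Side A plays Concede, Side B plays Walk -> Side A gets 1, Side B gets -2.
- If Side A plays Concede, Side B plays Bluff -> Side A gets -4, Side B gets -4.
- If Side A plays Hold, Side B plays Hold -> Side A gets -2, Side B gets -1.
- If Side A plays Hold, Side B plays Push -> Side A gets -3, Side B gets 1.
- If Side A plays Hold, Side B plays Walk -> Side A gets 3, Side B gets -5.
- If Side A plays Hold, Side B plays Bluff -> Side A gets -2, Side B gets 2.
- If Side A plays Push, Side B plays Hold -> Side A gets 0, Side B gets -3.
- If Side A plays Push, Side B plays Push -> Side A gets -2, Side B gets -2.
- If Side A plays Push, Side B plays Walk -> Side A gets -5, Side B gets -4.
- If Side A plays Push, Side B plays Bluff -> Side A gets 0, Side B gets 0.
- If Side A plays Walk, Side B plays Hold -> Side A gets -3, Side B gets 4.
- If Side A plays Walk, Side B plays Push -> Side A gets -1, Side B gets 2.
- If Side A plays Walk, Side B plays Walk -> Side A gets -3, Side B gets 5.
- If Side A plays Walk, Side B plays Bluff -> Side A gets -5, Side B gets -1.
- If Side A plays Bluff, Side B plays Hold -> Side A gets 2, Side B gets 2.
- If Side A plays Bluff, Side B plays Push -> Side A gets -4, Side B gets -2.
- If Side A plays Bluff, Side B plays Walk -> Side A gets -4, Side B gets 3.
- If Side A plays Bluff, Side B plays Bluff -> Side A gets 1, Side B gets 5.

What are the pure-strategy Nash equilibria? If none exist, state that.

For each player, find the best response to each opponent profile; mutual best responses are the pure NE.
Side A against Hold: payoffs 4, -2, 0, -3, 2 → best response Concede.
Side A against Push: payoffs 4, -3, -2, -1, -4 → best response Concede.
Side A against Walk: payoffs 1, 3, -5, -3, -4 → best response Hold.
Side A against Bluff: payoffs -4, -2, 0, -5, 1 → best response Bluff.
Side B against Concede: payoffs 3, 1, -2, -4 → best response Hold.
Side B against Hold: payoffs -1, 1, -5, 2 → best response Bluff.
Side B against Push: payoffs -3, -2, -4, 0 → best response Bluff.
Side B against Walk: payoffs 4, 2, 5, -1 → best response Walk.
Side B against Bluff: payoffs 2, -2, 3, 5 → best response Bluff.
Mutual best responses: (Concede, Hold); (Bluff, Bluff).

(Concede, Hold); (Bluff, Bluff)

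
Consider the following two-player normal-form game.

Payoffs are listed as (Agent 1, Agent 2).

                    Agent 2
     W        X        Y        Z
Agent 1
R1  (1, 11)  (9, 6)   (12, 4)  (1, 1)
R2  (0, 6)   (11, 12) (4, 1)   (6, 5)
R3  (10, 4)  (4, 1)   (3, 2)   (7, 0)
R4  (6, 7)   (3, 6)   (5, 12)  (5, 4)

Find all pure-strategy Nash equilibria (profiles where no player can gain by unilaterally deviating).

(R2, X) and (R3, W)

Check each profile: it is a Nash equilibrium iff no player can strictly gain by switching unilaterally.
(R1, W): Agent 1 can switch to R3 (1 → 10). Not NE.
(R1, X): Agent 1 can switch to R2 (9 → 11). Not NE.
(R1, Y): Agent 2 can switch to W (4 → 11). Not NE.
(R1, Z): Agent 1 can switch to R2 (1 → 6). Not NE.
(R2, W): Agent 1 can switch to R1 (0 → 1). Not NE.
(R2, X): Agent 1 gets 11, best alternative 9; Agent 2 gets 12, best alternative 6. No profitable deviation — NE.
(R2, Y): Agent 1 can switch to R1 (4 → 12). Not NE.
(R2, Z): Agent 1 can switch to R3 (6 → 7). Not NE.
(R3, W): Agent 1 gets 10, best alternative 6; Agent 2 gets 4, best alternative 2. No profitable deviation — NE.
(R3, X): Agent 1 can switch to R1 (4 → 9). Not NE.
(R3, Y): Agent 1 can switch to R1 (3 → 12). Not NE.
(R3, Z): Agent 2 can switch to W (0 → 4). Not NE.
(R4, W): Agent 1 can switch to R3 (6 → 10). Not NE.
(R4, X): Agent 1 can switch to R1 (3 → 9). Not NE.
(The remaining 2 profiles each have a profitable deviation by the same check.)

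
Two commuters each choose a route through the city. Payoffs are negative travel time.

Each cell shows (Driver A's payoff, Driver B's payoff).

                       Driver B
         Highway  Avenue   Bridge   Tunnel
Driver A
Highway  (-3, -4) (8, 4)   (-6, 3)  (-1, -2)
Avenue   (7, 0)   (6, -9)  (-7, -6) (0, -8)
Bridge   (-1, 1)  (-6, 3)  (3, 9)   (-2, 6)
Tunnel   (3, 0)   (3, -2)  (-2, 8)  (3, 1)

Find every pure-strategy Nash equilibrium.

The pure Nash equilibria are (Highway, Avenue); (Avenue, Highway); (Bridge, Bridge).

(Highway, Highway): Driver A can switch to Avenue (-3 → 7). Not NE.
(Highway, Avenue): Driver A gets 8, best alternative 6; Driver B gets 4, best alternative 3. No profitable deviation — NE.
(Highway, Bridge): Driver A can switch to Bridge (-6 → 3). Not NE.
(Highway, Tunnel): Driver A can switch to Avenue (-1 → 0). Not NE.
(Avenue, Highway): Driver A gets 7, best alternative 3; Driver B gets 0, best alternative -6. No profitable deviation — NE.
(Avenue, Avenue): Driver A can switch to Highway (6 → 8). Not NE.
(Avenue, Bridge): Driver A can switch to Highway (-7 → -6). Not NE.
(Avenue, Tunnel): Driver A can switch to Tunnel (0 → 3). Not NE.
(Bridge, Highway): Driver A can switch to Avenue (-1 → 7). Not NE.
(Bridge, Avenue): Driver A can switch to Highway (-6 → 8). Not NE.
(Bridge, Bridge): Driver A gets 3, best alternative -2; Driver B gets 9, best alternative 6. No profitable deviation — NE.
(Bridge, Tunnel): Driver A can switch to Highway (-2 → -1). Not NE.
(Tunnel, Highway): Driver A can switch to Avenue (3 → 7). Not NE.
(The remaining 3 profiles each have a profitable deviation by the same check.)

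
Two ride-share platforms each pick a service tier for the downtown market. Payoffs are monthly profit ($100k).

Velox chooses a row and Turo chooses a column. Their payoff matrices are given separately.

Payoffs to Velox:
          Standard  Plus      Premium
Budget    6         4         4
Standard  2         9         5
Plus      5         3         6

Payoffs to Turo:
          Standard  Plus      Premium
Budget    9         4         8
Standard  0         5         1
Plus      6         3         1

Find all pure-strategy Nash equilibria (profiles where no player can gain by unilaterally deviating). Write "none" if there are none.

(Budget, Standard); (Standard, Plus)

(Budget, Standard): Velox gets 6, best alternative 5; Turo gets 9, best alternative 8. No profitable deviation — NE.
(Budget, Plus): Velox can switch to Standard (4 → 9). Not NE.
(Budget, Premium): Velox can switch to Standard (4 → 5). Not NE.
(Standard, Standard): Velox can switch to Budget (2 → 6). Not NE.
(Standard, Plus): Velox gets 9, best alternative 4; Turo gets 5, best alternative 1. No profitable deviation — NE.
(Standard, Premium): Velox can switch to Plus (5 → 6). Not NE.
(Plus, Standard): Velox can switch to Budget (5 → 6). Not NE.
(Plus, Plus): Velox can switch to Budget (3 → 4). Not NE.
(Plus, Premium): Turo can switch to Standard (1 → 6). Not NE.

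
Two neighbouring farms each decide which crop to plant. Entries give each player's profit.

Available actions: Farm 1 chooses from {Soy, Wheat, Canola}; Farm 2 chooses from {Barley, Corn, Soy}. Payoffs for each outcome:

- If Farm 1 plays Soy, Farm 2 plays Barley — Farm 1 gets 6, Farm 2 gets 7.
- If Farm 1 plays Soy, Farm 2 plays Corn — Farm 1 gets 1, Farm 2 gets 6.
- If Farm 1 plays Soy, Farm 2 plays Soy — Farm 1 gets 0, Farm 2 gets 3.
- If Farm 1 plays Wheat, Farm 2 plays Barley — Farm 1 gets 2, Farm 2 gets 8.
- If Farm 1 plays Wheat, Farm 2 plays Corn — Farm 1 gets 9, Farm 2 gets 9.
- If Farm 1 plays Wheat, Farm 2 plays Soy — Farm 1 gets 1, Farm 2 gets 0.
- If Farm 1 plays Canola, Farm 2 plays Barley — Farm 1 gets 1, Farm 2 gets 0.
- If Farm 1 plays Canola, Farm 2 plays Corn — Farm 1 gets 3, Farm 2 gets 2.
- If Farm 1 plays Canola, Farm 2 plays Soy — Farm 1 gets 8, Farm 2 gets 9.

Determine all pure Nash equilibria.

Farm 1 against Barley: payoffs 6, 2, 1 → best response Soy.
Farm 1 against Corn: payoffs 1, 9, 3 → best response Wheat.
Farm 1 against Soy: payoffs 0, 1, 8 → best response Canola.
Farm 2 against Soy: payoffs 7, 6, 3 → best response Barley.
Farm 2 against Wheat: payoffs 8, 9, 0 → best response Corn.
Farm 2 against Canola: payoffs 0, 2, 9 → best response Soy.
Mutual best responses: (Soy, Barley); (Wheat, Corn); (Canola, Soy).

Pure-strategy Nash equilibria: (Soy, Barley), (Wheat, Corn), (Canola, Soy)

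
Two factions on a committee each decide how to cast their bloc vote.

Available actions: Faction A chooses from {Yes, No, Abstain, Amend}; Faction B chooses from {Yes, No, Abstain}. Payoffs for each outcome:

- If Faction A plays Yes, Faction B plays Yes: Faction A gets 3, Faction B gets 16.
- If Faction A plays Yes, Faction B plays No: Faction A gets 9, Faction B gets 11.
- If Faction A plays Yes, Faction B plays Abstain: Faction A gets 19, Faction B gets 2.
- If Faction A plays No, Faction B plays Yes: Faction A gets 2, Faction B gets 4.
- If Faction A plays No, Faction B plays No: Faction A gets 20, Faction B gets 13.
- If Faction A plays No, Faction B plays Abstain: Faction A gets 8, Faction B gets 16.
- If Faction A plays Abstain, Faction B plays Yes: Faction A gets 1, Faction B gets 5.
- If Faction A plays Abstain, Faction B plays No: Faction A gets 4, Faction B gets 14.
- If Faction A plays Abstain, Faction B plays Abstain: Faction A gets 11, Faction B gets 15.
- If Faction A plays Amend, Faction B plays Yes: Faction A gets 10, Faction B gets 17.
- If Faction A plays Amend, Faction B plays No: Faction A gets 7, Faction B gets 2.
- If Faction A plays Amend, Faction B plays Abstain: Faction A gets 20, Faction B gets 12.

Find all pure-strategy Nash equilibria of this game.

Faction A against Yes: payoffs 3, 2, 1, 10 → best response Amend.
Faction A against No: payoffs 9, 20, 4, 7 → best response No.
Faction A against Abstain: payoffs 19, 8, 11, 20 → best response Amend.
Faction B against Yes: payoffs 16, 11, 2 → best response Yes.
Faction B against No: payoffs 4, 13, 16 → best response Abstain.
Faction B against Abstain: payoffs 5, 14, 15 → best response Abstain.
Faction B against Amend: payoffs 17, 2, 12 → best response Yes.
Mutual best responses: (Amend, Yes).

Pure NE: (Amend, Yes)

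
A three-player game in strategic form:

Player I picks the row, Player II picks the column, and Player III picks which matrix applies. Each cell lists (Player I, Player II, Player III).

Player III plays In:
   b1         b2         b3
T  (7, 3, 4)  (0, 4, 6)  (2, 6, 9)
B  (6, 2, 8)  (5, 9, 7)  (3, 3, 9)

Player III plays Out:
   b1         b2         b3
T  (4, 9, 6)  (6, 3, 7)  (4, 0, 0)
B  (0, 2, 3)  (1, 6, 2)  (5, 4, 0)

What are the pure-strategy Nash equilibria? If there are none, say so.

Check each profile: it is a Nash equilibrium iff no player can strictly gain by switching unilaterally.
(T, b1, In): Player II can switch to b2 (3 → 4). Not NE.
(T, b1, Out): Player I gets 4, best alternative 0; Player II gets 9, best alternative 3; Player III gets 6, best alternative 4. No profitable deviation — NE.
(T, b2, In): Player I can switch to B (0 → 5). Not NE.
(T, b2, Out): Player II can switch to b1 (3 → 9). Not NE.
(T, b3, In): Player I can switch to B (2 → 3). Not NE.
(T, b3, Out): Player I can switch to B (4 → 5). Not NE.
(B, b1, In): Player I can switch to T (6 → 7). Not NE.
(B, b2, In): Player I gets 5, best alternative 0; Player II gets 9, best alternative 3; Player III gets 7, best alternative 2. No profitable deviation — NE.
(The remaining 4 profiles each have a profitable deviation by the same check.)

(T, b1, Out); (B, b2, In)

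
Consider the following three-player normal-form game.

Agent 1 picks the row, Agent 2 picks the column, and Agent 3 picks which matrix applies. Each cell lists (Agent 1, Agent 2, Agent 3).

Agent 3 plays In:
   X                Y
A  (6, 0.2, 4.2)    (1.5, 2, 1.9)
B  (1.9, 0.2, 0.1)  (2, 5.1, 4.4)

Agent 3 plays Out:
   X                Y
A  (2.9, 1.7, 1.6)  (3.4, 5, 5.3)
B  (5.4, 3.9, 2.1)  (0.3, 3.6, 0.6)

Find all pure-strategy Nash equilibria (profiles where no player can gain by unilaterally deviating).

Pure-strategy Nash equilibria: (A, Y, Out); (B, X, Out); (B, Y, In)

(A, X, In): Agent 2 can switch to Y (0.2 → 2). Not NE.
(A, X, Out): Agent 1 can switch to B (2.9 → 5.4). Not NE.
(A, Y, In): Agent 1 can switch to B (1.5 → 2). Not NE.
(A, Y, Out): Agent 1 gets 3.4, best alternative 0.3; Agent 2 gets 5, best alternative 1.7; Agent 3 gets 5.3, best alternative 1.9. No profitable deviation — NE.
(B, X, In): Agent 1 can switch to A (1.9 → 6). Not NE.
(B, X, Out): Agent 1 gets 5.4, best alternative 2.9; Agent 2 gets 3.9, best alternative 3.6; Agent 3 gets 2.1, best alternative 0.1. No profitable deviation — NE.
(B, Y, In): Agent 1 gets 2, best alternative 1.5; Agent 2 gets 5.1, best alternative 0.2; Agent 3 gets 4.4, best alternative 0.6. No profitable deviation — NE.
(B, Y, Out): Agent 1 can switch to A (0.3 → 3.4). Not NE.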